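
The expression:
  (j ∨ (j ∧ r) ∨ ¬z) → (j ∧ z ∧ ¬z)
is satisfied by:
  {z: True, j: False}


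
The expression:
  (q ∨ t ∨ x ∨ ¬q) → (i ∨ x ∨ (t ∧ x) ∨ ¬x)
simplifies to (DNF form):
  True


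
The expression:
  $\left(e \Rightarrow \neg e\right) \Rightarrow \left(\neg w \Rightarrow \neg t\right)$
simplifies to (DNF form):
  $e \vee w \vee \neg t$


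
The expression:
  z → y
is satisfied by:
  {y: True, z: False}
  {z: False, y: False}
  {z: True, y: True}


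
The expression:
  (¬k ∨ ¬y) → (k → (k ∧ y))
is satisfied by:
  {y: True, k: False}
  {k: False, y: False}
  {k: True, y: True}


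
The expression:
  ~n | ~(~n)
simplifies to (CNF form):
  True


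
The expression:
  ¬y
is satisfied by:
  {y: False}


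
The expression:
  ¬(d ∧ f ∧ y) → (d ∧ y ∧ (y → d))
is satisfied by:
  {d: True, y: True}


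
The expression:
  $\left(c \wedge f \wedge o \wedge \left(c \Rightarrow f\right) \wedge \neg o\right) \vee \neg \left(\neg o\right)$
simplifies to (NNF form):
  $o$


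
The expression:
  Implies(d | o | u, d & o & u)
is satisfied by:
  {d: False, u: False, o: False}
  {u: True, o: True, d: True}


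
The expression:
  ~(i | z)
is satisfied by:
  {i: False, z: False}


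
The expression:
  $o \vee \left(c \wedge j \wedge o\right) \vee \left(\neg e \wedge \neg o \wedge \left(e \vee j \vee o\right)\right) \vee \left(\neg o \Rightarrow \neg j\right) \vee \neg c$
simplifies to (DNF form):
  $o \vee \neg c \vee \neg e \vee \neg j$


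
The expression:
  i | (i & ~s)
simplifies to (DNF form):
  i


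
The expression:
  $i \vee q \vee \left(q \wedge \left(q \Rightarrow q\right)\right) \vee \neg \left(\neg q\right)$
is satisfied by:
  {i: True, q: True}
  {i: True, q: False}
  {q: True, i: False}


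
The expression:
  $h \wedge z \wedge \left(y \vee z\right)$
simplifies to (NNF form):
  $h \wedge z$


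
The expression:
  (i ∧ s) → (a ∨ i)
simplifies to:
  True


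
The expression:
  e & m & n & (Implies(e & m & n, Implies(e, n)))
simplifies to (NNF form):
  e & m & n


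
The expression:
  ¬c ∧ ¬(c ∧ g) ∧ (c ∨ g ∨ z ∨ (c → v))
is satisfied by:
  {c: False}


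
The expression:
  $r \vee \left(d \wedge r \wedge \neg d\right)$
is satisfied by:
  {r: True}


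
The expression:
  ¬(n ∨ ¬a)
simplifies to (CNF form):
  a ∧ ¬n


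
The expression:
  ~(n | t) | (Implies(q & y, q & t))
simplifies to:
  t | ~n | ~q | ~y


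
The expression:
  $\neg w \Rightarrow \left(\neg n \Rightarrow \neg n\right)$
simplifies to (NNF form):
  $\text{True}$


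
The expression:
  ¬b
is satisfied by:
  {b: False}


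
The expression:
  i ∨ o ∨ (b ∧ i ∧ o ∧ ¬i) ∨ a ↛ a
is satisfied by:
  {i: True, o: True}
  {i: True, o: False}
  {o: True, i: False}


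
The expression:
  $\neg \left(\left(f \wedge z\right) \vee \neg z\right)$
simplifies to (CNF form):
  $z \wedge \neg f$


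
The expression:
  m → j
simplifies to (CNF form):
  j ∨ ¬m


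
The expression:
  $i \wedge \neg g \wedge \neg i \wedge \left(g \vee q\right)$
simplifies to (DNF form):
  $\text{False}$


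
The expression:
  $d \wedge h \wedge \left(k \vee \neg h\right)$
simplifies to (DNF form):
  $d \wedge h \wedge k$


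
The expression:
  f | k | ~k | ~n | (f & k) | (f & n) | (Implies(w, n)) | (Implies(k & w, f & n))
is always true.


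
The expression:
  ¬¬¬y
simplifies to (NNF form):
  ¬y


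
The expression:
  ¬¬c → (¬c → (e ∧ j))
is always true.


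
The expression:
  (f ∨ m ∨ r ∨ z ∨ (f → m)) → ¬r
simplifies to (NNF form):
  ¬r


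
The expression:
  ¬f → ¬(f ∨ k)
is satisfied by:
  {f: True, k: False}
  {k: False, f: False}
  {k: True, f: True}


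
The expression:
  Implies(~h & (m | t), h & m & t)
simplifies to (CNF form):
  (h | ~m) & (h | ~t)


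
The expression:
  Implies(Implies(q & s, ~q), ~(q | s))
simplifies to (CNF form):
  (q | ~q) & (q | ~s) & (s | ~q) & (s | ~s)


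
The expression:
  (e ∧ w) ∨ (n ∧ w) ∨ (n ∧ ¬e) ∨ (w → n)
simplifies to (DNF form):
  e ∨ n ∨ ¬w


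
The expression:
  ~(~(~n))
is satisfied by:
  {n: False}


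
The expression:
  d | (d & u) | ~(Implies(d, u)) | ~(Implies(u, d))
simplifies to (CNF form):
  d | u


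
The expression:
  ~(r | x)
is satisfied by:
  {x: False, r: False}


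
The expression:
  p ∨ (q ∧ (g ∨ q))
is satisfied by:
  {q: True, p: True}
  {q: True, p: False}
  {p: True, q: False}


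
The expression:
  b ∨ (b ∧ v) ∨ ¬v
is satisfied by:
  {b: True, v: False}
  {v: False, b: False}
  {v: True, b: True}


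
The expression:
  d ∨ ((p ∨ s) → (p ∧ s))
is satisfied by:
  {d: True, s: False, p: False}
  {d: True, p: True, s: False}
  {d: True, s: True, p: False}
  {d: True, p: True, s: True}
  {p: False, s: False, d: False}
  {p: True, s: True, d: False}


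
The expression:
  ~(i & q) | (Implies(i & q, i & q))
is always true.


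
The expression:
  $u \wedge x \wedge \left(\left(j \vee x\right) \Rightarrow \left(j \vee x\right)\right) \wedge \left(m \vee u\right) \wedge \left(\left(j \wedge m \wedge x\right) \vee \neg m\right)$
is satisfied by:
  {j: True, x: True, u: True, m: False}
  {x: True, u: True, j: False, m: False}
  {m: True, j: True, x: True, u: True}


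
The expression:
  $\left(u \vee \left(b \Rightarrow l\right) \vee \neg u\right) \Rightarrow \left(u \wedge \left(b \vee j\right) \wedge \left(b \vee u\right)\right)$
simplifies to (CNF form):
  $u \wedge \left(b \vee j\right)$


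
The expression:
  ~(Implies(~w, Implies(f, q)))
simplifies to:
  f & ~q & ~w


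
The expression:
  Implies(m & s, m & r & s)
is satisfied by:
  {r: True, s: False, m: False}
  {s: False, m: False, r: False}
  {r: True, m: True, s: False}
  {m: True, s: False, r: False}
  {r: True, s: True, m: False}
  {s: True, r: False, m: False}
  {r: True, m: True, s: True}


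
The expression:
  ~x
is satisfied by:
  {x: False}


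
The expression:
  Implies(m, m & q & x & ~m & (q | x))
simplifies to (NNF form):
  ~m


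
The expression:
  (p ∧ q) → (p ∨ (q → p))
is always true.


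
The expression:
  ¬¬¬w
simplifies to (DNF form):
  ¬w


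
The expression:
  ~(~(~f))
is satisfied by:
  {f: False}


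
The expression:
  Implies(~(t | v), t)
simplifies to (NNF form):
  t | v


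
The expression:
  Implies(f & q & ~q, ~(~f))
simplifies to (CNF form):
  True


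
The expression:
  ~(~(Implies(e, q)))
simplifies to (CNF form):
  q | ~e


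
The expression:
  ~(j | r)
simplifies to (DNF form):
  ~j & ~r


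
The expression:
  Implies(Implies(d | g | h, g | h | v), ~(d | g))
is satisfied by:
  {g: False, v: False, d: False, h: False}
  {h: True, g: False, v: False, d: False}
  {v: True, h: False, g: False, d: False}
  {h: True, v: True, g: False, d: False}
  {d: True, h: False, g: False, v: False}


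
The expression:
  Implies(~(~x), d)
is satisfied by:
  {d: True, x: False}
  {x: False, d: False}
  {x: True, d: True}


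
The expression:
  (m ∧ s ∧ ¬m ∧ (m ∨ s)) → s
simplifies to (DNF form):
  True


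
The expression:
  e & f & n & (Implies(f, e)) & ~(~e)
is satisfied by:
  {e: True, f: True, n: True}


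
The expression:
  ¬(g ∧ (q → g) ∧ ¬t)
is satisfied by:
  {t: True, g: False}
  {g: False, t: False}
  {g: True, t: True}


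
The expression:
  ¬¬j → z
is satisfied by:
  {z: True, j: False}
  {j: False, z: False}
  {j: True, z: True}


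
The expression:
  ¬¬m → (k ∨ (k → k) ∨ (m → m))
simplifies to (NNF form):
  True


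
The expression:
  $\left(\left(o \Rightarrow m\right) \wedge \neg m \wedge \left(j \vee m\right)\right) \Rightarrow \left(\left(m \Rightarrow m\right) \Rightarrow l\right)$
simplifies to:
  $l \vee m \vee o \vee \neg j$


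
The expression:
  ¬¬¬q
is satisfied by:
  {q: False}


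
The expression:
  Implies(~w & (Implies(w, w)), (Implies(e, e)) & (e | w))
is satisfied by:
  {e: True, w: True}
  {e: True, w: False}
  {w: True, e: False}


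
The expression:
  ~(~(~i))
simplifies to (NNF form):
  ~i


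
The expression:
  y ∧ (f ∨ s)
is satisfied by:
  {s: True, f: True, y: True}
  {s: True, y: True, f: False}
  {f: True, y: True, s: False}


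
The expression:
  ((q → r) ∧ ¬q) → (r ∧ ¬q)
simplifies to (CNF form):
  q ∨ r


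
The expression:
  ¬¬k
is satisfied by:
  {k: True}


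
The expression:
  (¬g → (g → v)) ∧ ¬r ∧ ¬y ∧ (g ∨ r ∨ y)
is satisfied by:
  {g: True, y: False, r: False}


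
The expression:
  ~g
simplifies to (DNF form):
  ~g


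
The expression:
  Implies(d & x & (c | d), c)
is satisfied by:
  {c: True, d: False, x: False}
  {c: False, d: False, x: False}
  {x: True, c: True, d: False}
  {x: True, c: False, d: False}
  {d: True, c: True, x: False}
  {d: True, c: False, x: False}
  {d: True, x: True, c: True}


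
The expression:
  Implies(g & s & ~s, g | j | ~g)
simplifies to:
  True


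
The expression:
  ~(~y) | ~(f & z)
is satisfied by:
  {y: True, z: False, f: False}
  {z: False, f: False, y: False}
  {f: True, y: True, z: False}
  {f: True, z: False, y: False}
  {y: True, z: True, f: False}
  {z: True, y: False, f: False}
  {f: True, z: True, y: True}


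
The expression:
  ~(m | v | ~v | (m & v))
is never true.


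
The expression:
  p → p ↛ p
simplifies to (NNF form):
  ¬p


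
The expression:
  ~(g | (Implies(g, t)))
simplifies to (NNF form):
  False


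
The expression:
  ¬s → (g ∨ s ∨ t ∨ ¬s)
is always true.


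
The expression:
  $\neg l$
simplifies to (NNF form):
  $\neg l$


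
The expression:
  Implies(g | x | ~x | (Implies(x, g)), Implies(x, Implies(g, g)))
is always true.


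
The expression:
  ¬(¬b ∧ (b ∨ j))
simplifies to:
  b ∨ ¬j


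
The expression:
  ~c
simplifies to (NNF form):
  ~c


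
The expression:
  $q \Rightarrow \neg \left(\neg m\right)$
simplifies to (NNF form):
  $m \vee \neg q$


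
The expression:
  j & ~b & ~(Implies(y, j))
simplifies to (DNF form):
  False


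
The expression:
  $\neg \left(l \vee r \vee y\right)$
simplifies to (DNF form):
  $\neg l \wedge \neg r \wedge \neg y$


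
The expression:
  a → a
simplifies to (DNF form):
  True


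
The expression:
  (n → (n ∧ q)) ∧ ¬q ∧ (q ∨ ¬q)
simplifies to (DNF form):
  ¬n ∧ ¬q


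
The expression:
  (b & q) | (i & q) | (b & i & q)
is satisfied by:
  {i: True, b: True, q: True}
  {i: True, q: True, b: False}
  {b: True, q: True, i: False}


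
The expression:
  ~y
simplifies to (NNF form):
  ~y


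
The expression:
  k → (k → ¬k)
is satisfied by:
  {k: False}


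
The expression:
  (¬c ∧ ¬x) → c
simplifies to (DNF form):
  c ∨ x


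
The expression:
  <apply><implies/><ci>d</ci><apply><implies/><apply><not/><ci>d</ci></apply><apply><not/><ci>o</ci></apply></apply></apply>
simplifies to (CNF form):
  <true/>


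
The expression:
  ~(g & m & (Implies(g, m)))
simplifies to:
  ~g | ~m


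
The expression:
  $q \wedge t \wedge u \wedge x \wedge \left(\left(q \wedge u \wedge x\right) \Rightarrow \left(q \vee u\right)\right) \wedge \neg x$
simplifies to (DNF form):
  $\text{False}$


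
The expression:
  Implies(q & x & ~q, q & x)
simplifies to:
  True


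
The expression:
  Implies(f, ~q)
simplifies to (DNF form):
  ~f | ~q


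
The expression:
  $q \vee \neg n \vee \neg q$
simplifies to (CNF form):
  $\text{True}$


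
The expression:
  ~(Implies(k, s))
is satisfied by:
  {k: True, s: False}


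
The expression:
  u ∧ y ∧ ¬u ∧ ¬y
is never true.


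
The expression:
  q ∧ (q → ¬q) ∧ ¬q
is never true.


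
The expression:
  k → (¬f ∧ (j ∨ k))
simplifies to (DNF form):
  ¬f ∨ ¬k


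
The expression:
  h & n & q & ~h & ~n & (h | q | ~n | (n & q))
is never true.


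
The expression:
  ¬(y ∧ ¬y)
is always true.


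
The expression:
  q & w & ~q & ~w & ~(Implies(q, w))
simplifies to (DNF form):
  False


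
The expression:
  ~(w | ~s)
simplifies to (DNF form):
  s & ~w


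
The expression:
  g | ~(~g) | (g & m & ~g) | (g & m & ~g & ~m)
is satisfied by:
  {g: True}


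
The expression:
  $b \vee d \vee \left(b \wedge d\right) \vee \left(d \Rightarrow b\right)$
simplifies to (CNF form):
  $\text{True}$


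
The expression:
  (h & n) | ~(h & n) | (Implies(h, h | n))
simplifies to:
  True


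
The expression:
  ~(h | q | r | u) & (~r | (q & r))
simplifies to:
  ~h & ~q & ~r & ~u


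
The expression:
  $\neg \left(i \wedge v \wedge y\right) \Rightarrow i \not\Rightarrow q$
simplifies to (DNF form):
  $\left(i \wedge \neg q\right) \vee \left(i \wedge v \wedge y\right) \vee \left(i \wedge v \wedge \neg q\right) \vee \left(i \wedge y \wedge \neg q\right)$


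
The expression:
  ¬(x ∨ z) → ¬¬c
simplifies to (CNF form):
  c ∨ x ∨ z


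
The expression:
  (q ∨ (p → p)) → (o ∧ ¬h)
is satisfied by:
  {o: True, h: False}


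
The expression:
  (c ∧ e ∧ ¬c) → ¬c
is always true.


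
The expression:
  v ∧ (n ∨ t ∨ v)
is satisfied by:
  {v: True}


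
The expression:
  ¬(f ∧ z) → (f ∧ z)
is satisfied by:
  {z: True, f: True}


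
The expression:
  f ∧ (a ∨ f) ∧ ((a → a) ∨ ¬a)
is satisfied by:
  {f: True}


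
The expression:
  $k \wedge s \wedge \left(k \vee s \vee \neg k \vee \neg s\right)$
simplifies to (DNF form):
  $k \wedge s$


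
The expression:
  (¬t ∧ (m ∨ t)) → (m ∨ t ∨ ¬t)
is always true.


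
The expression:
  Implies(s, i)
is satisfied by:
  {i: True, s: False}
  {s: False, i: False}
  {s: True, i: True}


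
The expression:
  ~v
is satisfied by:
  {v: False}


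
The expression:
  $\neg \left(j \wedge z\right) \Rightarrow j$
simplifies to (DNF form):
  $j$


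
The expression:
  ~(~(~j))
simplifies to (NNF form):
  ~j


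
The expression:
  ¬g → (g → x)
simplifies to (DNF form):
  True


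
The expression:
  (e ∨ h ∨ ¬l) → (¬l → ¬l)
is always true.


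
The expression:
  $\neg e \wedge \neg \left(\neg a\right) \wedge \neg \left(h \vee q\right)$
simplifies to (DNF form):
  $a \wedge \neg e \wedge \neg h \wedge \neg q$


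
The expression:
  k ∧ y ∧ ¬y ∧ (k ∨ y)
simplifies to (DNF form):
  False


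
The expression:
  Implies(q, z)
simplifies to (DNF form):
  z | ~q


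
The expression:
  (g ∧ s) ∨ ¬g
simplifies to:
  s ∨ ¬g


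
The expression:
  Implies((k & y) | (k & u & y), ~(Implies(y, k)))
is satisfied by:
  {k: False, y: False}
  {y: True, k: False}
  {k: True, y: False}


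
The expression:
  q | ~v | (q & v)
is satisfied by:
  {q: True, v: False}
  {v: False, q: False}
  {v: True, q: True}


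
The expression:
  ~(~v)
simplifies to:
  v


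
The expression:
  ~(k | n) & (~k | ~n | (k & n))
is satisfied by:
  {n: False, k: False}


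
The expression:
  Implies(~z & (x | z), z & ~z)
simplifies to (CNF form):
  z | ~x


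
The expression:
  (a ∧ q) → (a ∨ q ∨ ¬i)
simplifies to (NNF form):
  True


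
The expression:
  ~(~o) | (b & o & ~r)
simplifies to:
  o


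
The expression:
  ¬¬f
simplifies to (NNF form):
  f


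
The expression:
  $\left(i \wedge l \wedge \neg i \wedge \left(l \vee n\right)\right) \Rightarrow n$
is always true.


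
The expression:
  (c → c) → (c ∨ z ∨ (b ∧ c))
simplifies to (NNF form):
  c ∨ z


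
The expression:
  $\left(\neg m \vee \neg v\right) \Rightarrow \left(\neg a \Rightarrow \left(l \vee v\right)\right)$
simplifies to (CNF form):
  $a \vee l \vee v$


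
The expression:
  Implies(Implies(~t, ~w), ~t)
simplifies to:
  ~t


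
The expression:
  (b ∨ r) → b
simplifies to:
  b ∨ ¬r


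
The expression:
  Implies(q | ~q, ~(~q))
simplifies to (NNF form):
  q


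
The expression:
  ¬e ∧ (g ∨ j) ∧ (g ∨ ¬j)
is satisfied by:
  {g: True, e: False}


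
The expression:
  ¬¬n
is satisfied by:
  {n: True}


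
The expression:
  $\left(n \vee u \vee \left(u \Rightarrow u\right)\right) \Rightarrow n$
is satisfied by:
  {n: True}


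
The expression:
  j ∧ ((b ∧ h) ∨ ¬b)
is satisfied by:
  {j: True, h: True, b: False}
  {j: True, h: False, b: False}
  {j: True, b: True, h: True}


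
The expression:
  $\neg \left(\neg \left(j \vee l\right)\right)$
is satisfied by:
  {l: True, j: True}
  {l: True, j: False}
  {j: True, l: False}


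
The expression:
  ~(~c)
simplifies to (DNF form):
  c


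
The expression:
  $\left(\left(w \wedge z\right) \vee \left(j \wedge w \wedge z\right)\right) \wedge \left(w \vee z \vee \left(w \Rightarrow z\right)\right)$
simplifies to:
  $w \wedge z$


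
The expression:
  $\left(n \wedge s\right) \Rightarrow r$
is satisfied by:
  {r: True, s: False, n: False}
  {s: False, n: False, r: False}
  {r: True, n: True, s: False}
  {n: True, s: False, r: False}
  {r: True, s: True, n: False}
  {s: True, r: False, n: False}
  {r: True, n: True, s: True}


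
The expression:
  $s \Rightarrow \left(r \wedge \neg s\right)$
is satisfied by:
  {s: False}


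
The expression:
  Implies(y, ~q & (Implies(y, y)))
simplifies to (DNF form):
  ~q | ~y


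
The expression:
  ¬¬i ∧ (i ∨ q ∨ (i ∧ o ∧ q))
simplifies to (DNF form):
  i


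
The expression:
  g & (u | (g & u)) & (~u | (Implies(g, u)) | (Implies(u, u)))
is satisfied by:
  {u: True, g: True}


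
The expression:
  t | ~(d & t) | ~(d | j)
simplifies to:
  True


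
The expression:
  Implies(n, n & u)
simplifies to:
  u | ~n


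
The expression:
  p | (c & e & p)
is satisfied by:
  {p: True}


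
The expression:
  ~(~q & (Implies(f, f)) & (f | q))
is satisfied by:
  {q: True, f: False}
  {f: False, q: False}
  {f: True, q: True}


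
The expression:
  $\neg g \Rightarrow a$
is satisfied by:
  {a: True, g: True}
  {a: True, g: False}
  {g: True, a: False}


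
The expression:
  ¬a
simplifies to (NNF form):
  ¬a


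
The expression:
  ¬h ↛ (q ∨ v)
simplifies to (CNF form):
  ¬h ∧ ¬q ∧ ¬v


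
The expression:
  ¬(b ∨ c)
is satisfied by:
  {b: False, c: False}


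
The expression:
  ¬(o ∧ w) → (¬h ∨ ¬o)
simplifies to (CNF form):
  w ∨ ¬h ∨ ¬o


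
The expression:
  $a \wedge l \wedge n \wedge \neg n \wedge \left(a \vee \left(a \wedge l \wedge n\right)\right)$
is never true.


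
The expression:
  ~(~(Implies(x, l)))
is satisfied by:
  {l: True, x: False}
  {x: False, l: False}
  {x: True, l: True}


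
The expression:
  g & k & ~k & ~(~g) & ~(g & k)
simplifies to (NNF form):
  False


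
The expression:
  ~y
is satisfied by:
  {y: False}


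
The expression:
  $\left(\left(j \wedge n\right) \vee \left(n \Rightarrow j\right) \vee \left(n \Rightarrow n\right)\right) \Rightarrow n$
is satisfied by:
  {n: True}


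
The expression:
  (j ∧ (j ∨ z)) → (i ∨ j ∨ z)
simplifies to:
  True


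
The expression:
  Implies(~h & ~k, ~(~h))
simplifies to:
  h | k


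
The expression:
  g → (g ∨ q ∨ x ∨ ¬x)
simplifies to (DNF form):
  True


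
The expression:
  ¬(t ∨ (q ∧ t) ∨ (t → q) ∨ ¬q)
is never true.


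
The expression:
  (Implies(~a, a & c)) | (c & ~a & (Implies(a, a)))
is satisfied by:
  {a: True, c: True}
  {a: True, c: False}
  {c: True, a: False}


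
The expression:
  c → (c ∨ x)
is always true.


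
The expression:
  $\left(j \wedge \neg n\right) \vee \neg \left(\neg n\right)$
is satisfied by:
  {n: True, j: True}
  {n: True, j: False}
  {j: True, n: False}


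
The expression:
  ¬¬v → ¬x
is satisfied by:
  {v: False, x: False}
  {x: True, v: False}
  {v: True, x: False}


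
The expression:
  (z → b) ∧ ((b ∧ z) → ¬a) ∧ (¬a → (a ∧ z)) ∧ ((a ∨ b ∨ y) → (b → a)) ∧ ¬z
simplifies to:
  a ∧ ¬z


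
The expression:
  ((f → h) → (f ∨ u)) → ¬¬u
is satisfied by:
  {u: True, f: False}
  {f: False, u: False}
  {f: True, u: True}


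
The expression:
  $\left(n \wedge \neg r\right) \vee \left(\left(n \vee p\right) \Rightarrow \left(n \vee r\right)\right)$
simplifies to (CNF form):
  $n \vee r \vee \neg p$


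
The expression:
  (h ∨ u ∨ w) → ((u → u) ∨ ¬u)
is always true.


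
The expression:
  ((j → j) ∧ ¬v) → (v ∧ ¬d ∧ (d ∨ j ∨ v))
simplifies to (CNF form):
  v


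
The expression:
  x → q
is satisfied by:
  {q: True, x: False}
  {x: False, q: False}
  {x: True, q: True}


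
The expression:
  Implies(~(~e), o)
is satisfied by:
  {o: True, e: False}
  {e: False, o: False}
  {e: True, o: True}


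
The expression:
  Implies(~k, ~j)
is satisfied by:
  {k: True, j: False}
  {j: False, k: False}
  {j: True, k: True}


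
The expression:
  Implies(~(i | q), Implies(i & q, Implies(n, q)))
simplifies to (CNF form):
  True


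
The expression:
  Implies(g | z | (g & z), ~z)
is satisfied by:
  {z: False}


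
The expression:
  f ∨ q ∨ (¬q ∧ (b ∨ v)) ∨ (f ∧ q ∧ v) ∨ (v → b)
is always true.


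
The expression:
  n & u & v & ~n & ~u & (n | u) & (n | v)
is never true.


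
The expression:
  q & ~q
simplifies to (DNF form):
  False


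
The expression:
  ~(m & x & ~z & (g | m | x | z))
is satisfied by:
  {z: True, m: False, x: False}
  {m: False, x: False, z: False}
  {x: True, z: True, m: False}
  {x: True, m: False, z: False}
  {z: True, m: True, x: False}
  {m: True, z: False, x: False}
  {x: True, m: True, z: True}


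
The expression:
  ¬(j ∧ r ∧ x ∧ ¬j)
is always true.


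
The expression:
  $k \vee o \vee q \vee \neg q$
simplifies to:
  $\text{True}$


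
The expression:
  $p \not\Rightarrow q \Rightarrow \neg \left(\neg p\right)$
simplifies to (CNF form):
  $\text{True}$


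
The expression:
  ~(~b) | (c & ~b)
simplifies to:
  b | c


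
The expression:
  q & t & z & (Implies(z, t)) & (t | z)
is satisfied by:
  {t: True, z: True, q: True}


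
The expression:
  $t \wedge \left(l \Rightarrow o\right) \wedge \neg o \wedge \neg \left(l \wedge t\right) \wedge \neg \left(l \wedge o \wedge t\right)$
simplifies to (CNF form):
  $t \wedge \neg l \wedge \neg o$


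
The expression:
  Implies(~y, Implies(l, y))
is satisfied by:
  {y: True, l: False}
  {l: False, y: False}
  {l: True, y: True}


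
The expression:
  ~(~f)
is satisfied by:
  {f: True}


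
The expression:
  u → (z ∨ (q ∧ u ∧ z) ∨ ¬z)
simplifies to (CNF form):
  True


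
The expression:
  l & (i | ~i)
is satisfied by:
  {l: True}


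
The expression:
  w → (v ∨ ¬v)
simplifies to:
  True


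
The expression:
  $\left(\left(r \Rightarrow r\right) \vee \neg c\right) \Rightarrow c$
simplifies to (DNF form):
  $c$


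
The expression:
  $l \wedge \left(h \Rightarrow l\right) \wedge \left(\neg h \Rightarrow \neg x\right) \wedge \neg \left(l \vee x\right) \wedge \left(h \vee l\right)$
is never true.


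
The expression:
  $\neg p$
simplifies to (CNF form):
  $\neg p$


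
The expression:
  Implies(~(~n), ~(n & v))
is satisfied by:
  {v: False, n: False}
  {n: True, v: False}
  {v: True, n: False}


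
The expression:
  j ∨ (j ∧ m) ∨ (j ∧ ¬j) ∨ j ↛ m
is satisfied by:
  {j: True}


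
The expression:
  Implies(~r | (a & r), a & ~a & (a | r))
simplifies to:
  r & ~a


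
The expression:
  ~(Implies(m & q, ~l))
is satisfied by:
  {m: True, q: True, l: True}


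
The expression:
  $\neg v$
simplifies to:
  $\neg v$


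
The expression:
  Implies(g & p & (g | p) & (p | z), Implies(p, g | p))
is always true.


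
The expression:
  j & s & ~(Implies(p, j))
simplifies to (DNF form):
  False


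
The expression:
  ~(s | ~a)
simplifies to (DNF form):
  a & ~s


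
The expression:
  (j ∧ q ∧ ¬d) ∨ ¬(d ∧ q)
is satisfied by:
  {q: False, d: False}
  {d: True, q: False}
  {q: True, d: False}


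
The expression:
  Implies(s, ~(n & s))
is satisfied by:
  {s: False, n: False}
  {n: True, s: False}
  {s: True, n: False}


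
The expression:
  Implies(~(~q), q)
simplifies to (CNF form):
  True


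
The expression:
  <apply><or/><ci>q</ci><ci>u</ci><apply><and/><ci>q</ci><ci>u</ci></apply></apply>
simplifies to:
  <apply><or/><ci>q</ci><ci>u</ci></apply>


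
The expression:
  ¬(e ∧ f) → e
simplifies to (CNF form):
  e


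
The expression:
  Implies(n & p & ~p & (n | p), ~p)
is always true.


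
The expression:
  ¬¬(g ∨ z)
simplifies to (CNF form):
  g ∨ z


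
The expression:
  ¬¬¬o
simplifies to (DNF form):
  ¬o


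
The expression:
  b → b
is always true.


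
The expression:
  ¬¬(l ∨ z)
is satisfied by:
  {z: True, l: True}
  {z: True, l: False}
  {l: True, z: False}


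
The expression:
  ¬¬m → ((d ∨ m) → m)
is always true.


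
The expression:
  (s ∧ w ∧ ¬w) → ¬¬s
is always true.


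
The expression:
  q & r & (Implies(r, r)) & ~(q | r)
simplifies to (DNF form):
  False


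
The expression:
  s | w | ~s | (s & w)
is always true.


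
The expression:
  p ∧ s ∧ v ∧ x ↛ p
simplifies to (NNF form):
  False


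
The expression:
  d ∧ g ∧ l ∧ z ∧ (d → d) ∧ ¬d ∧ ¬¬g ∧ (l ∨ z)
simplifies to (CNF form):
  False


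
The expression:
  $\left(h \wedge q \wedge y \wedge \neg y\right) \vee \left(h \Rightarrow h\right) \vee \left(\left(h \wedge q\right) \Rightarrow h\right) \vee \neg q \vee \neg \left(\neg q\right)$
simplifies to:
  $\text{True}$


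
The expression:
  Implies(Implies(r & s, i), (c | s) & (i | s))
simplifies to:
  s | (c & i)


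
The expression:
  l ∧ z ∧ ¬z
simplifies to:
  False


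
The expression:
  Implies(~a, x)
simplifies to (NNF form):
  a | x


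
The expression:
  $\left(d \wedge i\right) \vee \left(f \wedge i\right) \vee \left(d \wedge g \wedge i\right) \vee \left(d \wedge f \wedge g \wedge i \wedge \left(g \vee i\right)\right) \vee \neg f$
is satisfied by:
  {i: True, f: False}
  {f: False, i: False}
  {f: True, i: True}


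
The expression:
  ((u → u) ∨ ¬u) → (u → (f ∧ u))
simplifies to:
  f ∨ ¬u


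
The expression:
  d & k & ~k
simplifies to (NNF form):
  False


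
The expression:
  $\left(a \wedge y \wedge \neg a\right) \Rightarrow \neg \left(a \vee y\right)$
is always true.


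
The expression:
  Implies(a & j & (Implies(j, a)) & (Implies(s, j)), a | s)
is always true.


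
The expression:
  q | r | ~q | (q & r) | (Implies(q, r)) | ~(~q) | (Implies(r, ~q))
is always true.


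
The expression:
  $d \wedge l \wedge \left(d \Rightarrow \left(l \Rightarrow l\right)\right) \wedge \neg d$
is never true.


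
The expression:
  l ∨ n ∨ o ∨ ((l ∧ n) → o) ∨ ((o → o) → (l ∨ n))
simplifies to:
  True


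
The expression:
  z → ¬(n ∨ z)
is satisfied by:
  {z: False}


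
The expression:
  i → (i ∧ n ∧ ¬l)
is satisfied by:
  {n: True, i: False, l: False}
  {n: False, i: False, l: False}
  {l: True, n: True, i: False}
  {l: True, n: False, i: False}
  {i: True, n: True, l: False}


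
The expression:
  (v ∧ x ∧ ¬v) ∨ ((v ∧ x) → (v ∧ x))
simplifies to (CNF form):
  True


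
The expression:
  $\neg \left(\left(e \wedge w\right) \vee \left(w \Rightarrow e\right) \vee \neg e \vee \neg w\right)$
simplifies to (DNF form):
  $\text{False}$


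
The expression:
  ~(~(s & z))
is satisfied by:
  {z: True, s: True}


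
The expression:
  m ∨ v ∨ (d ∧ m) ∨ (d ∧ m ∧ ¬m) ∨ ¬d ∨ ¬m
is always true.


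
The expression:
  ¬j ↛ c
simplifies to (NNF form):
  c ∨ ¬j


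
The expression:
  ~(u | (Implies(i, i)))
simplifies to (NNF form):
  False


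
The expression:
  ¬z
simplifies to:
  ¬z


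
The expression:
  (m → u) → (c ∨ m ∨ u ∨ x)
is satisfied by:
  {x: True, m: True, u: True, c: True}
  {x: True, m: True, u: True, c: False}
  {x: True, m: True, c: True, u: False}
  {x: True, m: True, c: False, u: False}
  {x: True, u: True, c: True, m: False}
  {x: True, u: True, c: False, m: False}
  {x: True, u: False, c: True, m: False}
  {x: True, u: False, c: False, m: False}
  {m: True, u: True, c: True, x: False}
  {m: True, u: True, c: False, x: False}
  {m: True, c: True, u: False, x: False}
  {m: True, c: False, u: False, x: False}
  {u: True, c: True, m: False, x: False}
  {u: True, m: False, c: False, x: False}
  {c: True, m: False, u: False, x: False}


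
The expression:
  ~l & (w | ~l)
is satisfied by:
  {l: False}


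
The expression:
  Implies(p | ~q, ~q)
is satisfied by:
  {p: False, q: False}
  {q: True, p: False}
  {p: True, q: False}


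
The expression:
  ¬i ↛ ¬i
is never true.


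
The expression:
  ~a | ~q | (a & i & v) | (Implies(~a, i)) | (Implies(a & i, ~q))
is always true.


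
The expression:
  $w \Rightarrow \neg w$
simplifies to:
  $\neg w$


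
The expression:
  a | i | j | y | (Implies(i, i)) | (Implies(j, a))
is always true.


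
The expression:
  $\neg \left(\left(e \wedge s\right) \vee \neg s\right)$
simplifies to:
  $s \wedge \neg e$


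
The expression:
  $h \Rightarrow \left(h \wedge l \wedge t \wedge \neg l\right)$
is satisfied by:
  {h: False}


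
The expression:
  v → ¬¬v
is always true.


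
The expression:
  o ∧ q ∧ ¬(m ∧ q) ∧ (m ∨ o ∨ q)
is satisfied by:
  {o: True, q: True, m: False}


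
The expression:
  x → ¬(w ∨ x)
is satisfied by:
  {x: False}


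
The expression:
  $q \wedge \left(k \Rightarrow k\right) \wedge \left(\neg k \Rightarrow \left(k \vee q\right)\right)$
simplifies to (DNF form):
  $q$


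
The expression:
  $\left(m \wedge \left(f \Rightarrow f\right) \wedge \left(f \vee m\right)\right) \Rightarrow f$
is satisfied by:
  {f: True, m: False}
  {m: False, f: False}
  {m: True, f: True}


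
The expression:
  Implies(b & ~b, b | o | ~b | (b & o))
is always true.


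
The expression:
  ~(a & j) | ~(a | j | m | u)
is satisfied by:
  {a: False, j: False}
  {j: True, a: False}
  {a: True, j: False}


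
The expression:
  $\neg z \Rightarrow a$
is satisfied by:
  {a: True, z: True}
  {a: True, z: False}
  {z: True, a: False}


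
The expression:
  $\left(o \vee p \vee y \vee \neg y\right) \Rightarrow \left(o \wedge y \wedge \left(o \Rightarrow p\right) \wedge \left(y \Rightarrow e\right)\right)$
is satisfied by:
  {p: True, e: True, o: True, y: True}


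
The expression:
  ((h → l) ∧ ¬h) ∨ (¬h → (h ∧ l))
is always true.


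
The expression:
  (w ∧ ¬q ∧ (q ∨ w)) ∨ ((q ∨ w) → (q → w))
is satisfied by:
  {w: True, q: False}
  {q: False, w: False}
  {q: True, w: True}


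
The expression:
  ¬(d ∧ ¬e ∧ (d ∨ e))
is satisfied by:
  {e: True, d: False}
  {d: False, e: False}
  {d: True, e: True}


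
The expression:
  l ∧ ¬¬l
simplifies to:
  l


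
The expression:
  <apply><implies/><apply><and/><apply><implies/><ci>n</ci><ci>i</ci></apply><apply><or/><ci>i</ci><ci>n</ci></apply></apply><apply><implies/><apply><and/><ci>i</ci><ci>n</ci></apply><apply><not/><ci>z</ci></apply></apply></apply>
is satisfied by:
  {z: False, n: False, i: False}
  {i: True, z: False, n: False}
  {n: True, z: False, i: False}
  {i: True, n: True, z: False}
  {z: True, i: False, n: False}
  {i: True, z: True, n: False}
  {n: True, z: True, i: False}


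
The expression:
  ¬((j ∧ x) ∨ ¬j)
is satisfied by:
  {j: True, x: False}


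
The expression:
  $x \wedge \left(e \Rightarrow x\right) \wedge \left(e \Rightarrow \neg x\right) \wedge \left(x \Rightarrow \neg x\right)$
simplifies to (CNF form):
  $\text{False}$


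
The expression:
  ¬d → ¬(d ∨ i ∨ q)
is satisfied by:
  {d: True, q: False, i: False}
  {i: True, d: True, q: False}
  {d: True, q: True, i: False}
  {i: True, d: True, q: True}
  {i: False, q: False, d: False}


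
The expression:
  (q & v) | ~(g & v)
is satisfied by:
  {q: True, g: False, v: False}
  {g: False, v: False, q: False}
  {q: True, v: True, g: False}
  {v: True, g: False, q: False}
  {q: True, g: True, v: False}
  {g: True, q: False, v: False}
  {q: True, v: True, g: True}


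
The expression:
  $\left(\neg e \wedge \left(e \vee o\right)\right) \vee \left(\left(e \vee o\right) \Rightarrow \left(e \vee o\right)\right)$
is always true.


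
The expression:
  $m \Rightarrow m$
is always true.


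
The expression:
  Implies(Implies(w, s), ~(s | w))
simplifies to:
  ~s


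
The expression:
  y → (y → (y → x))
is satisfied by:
  {x: True, y: False}
  {y: False, x: False}
  {y: True, x: True}


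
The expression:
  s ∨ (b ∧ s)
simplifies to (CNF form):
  s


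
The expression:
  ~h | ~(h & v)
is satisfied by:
  {h: False, v: False}
  {v: True, h: False}
  {h: True, v: False}


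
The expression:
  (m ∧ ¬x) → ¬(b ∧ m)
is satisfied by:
  {x: True, m: False, b: False}
  {m: False, b: False, x: False}
  {x: True, b: True, m: False}
  {b: True, m: False, x: False}
  {x: True, m: True, b: False}
  {m: True, x: False, b: False}
  {x: True, b: True, m: True}


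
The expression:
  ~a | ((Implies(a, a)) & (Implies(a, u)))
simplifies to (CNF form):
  u | ~a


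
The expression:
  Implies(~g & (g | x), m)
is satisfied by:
  {m: True, g: True, x: False}
  {m: True, g: False, x: False}
  {g: True, m: False, x: False}
  {m: False, g: False, x: False}
  {x: True, m: True, g: True}
  {x: True, m: True, g: False}
  {x: True, g: True, m: False}


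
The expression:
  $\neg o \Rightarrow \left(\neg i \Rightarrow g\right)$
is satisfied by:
  {i: True, o: True, g: True}
  {i: True, o: True, g: False}
  {i: True, g: True, o: False}
  {i: True, g: False, o: False}
  {o: True, g: True, i: False}
  {o: True, g: False, i: False}
  {g: True, o: False, i: False}


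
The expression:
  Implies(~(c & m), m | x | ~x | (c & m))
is always true.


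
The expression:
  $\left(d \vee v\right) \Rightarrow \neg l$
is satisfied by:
  {d: False, l: False, v: False}
  {v: True, d: False, l: False}
  {d: True, v: False, l: False}
  {v: True, d: True, l: False}
  {l: True, v: False, d: False}


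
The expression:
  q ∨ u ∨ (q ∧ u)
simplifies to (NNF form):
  q ∨ u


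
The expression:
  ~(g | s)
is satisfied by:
  {g: False, s: False}


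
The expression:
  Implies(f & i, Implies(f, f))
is always true.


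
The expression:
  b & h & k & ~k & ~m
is never true.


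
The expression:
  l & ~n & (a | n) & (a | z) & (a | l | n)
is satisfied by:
  {a: True, l: True, n: False}


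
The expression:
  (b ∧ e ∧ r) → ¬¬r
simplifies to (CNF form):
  True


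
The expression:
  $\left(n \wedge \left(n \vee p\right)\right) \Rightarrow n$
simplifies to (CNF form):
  $\text{True}$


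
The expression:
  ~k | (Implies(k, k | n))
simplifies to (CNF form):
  True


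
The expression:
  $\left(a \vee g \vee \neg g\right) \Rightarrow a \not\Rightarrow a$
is never true.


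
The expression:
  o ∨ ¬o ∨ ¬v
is always true.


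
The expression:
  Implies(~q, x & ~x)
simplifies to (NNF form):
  q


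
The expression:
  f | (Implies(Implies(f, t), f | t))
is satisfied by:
  {t: True, f: True}
  {t: True, f: False}
  {f: True, t: False}


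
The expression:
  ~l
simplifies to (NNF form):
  ~l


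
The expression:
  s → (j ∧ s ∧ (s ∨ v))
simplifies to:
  j ∨ ¬s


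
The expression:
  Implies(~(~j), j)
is always true.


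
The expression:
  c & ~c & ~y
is never true.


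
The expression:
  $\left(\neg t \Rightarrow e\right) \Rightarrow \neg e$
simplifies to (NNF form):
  $\neg e$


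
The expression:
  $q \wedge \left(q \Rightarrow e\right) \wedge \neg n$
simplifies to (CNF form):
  $e \wedge q \wedge \neg n$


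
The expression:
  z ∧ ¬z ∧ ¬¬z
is never true.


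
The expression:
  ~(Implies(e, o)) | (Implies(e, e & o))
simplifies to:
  True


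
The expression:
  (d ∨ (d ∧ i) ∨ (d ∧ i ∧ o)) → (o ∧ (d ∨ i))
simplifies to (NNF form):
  o ∨ ¬d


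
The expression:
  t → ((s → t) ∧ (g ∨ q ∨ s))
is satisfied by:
  {q: True, s: True, g: True, t: False}
  {q: True, s: True, g: False, t: False}
  {q: True, g: True, s: False, t: False}
  {q: True, g: False, s: False, t: False}
  {s: True, g: True, q: False, t: False}
  {s: True, q: False, g: False, t: False}
  {s: False, g: True, q: False, t: False}
  {s: False, q: False, g: False, t: False}
  {q: True, t: True, s: True, g: True}
  {q: True, t: True, s: True, g: False}
  {q: True, t: True, g: True, s: False}
  {q: True, t: True, g: False, s: False}
  {t: True, s: True, g: True, q: False}
  {t: True, s: True, g: False, q: False}
  {t: True, g: True, s: False, q: False}


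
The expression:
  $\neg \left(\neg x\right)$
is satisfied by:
  {x: True}


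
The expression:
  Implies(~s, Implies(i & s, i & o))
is always true.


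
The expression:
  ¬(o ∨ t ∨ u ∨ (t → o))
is never true.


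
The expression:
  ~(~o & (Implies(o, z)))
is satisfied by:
  {o: True}


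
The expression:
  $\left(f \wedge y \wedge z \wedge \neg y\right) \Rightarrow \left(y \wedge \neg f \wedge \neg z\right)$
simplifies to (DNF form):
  $\text{True}$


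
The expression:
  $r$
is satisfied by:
  {r: True}


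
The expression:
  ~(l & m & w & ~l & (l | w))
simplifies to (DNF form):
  True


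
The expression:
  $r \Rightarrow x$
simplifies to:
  $x \vee \neg r$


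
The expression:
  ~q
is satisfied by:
  {q: False}


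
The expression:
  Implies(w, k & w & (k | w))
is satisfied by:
  {k: True, w: False}
  {w: False, k: False}
  {w: True, k: True}


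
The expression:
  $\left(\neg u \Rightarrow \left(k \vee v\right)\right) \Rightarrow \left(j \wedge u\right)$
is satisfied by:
  {u: True, j: True, k: False, v: False}
  {u: True, v: True, j: True, k: False}
  {u: True, j: True, k: True, v: False}
  {u: True, v: True, j: True, k: True}
  {j: True, v: False, k: False, u: False}
  {v: False, k: False, j: False, u: False}
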